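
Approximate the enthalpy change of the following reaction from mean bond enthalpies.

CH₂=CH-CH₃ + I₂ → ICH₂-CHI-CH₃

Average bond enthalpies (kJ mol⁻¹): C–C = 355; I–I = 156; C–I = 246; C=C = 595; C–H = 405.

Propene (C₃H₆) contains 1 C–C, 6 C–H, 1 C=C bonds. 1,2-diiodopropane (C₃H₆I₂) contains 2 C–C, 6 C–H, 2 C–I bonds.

Bonds broken (reactants):
  C–C: 1 × 355 = 355
  C–H: 6 × 405 = 2430
  C=C: 1 × 595 = 595
  I–I: 1 × 156 = 156
  Σ(broken) = 3536 kJ
Bonds formed (products):
  C–C: 2 × 355 = 710
  C–H: 6 × 405 = 2430
  C–I: 2 × 246 = 492
  Σ(formed) = 3632 kJ
ΔH = Σ(broken) − Σ(formed) = 3536 − 3632 = −96 kJ

ΔH ≈ −96 kJ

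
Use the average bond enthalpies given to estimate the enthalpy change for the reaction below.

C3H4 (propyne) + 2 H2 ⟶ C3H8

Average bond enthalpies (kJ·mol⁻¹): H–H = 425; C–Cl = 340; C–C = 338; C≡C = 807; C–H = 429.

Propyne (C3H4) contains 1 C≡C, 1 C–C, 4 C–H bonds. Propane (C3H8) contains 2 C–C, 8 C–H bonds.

ΔH ≈ −397 kJ

Bonds broken (reactants):
  C≡C: 1 × 807 = 807
  C–C: 1 × 338 = 338
  C–H: 4 × 429 = 1716
  H–H: 2 × 425 = 850
  Σ(broken) = 3711 kJ
Bonds formed (products):
  C–C: 2 × 338 = 676
  C–H: 8 × 429 = 3432
  Σ(formed) = 4108 kJ
ΔH = Σ(broken) − Σ(formed) = 3711 − 4108 = −397 kJ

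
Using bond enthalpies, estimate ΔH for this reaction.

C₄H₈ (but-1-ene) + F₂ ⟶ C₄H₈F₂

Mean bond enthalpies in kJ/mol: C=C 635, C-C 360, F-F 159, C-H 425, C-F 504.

Bonds broken (reactants):
  C-C: 2 × 360 = 720
  C-H: 8 × 425 = 3400
  C=C: 1 × 635 = 635
  F-F: 1 × 159 = 159
  Σ(broken) = 4914 kJ
Bonds formed (products):
  C-C: 3 × 360 = 1080
  C-F: 2 × 504 = 1008
  C-H: 8 × 425 = 3400
  Σ(formed) = 5488 kJ
ΔH = Σ(broken) − Σ(formed) = 4914 − 5488 = −574 kJ

ΔH ≈ −574 kJ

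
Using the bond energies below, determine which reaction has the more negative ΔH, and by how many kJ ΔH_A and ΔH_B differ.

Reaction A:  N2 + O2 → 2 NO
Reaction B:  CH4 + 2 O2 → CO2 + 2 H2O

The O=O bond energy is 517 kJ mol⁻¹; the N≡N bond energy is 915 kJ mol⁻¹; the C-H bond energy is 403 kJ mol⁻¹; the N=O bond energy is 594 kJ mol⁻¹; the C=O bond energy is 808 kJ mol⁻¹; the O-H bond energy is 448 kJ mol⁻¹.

Reaction A:
  Bonds broken (reactants):
    N≡N: 1 × 915 = 915
    O=O: 1 × 517 = 517
    Σ(broken) = 1432 kJ
  Bonds formed (products):
    N=O: 2 × 594 = 1188
    Σ(formed) = 1188 kJ
  ΔH_A = 1432 − 1188 = +244 kJ
Reaction B:
  Bonds broken (reactants):
    C-H: 4 × 403 = 1612
    O=O: 2 × 517 = 1034
    Σ(broken) = 2646 kJ
  Bonds formed (products):
    C=O: 2 × 808 = 1616
    O-H: 4 × 448 = 1792
    Σ(formed) = 3408 kJ
  ΔH_B = 2646 − 3408 = −762 kJ
ΔH_A − ΔH_B = +1006 kJ, so reaction B has the more negative ΔH; |ΔH_A − ΔH_B| = 1006 kJ.

Reaction B, by 1006 kJ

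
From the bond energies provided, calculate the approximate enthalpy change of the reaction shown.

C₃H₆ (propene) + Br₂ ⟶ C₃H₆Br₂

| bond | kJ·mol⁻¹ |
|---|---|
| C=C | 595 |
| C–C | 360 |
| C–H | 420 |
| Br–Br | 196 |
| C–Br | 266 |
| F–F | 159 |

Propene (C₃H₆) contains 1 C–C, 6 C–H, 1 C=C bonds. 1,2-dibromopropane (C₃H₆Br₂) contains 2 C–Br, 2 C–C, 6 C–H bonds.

ΔH ≈ −101 kJ

Bonds broken (reactants):
  Br–Br: 1 × 196 = 196
  C–C: 1 × 360 = 360
  C–H: 6 × 420 = 2520
  C=C: 1 × 595 = 595
  Σ(broken) = 3671 kJ
Bonds formed (products):
  C–Br: 2 × 266 = 532
  C–C: 2 × 360 = 720
  C–H: 6 × 420 = 2520
  Σ(formed) = 3772 kJ
ΔH = Σ(broken) − Σ(formed) = 3671 − 3772 = −101 kJ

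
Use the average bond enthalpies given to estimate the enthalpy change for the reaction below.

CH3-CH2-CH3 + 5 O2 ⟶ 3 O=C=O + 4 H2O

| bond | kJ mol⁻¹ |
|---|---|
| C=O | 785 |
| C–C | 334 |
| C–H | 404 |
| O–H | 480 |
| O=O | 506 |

Bonds broken (reactants):
  C–C: 2 × 334 = 668
  C–H: 8 × 404 = 3232
  O=O: 5 × 506 = 2530
  Σ(broken) = 6430 kJ
Bonds formed (products):
  C=O: 6 × 785 = 4710
  O–H: 8 × 480 = 3840
  Σ(formed) = 8550 kJ
ΔH = Σ(broken) − Σ(formed) = 6430 − 8550 = −2120 kJ

ΔH ≈ −2120 kJ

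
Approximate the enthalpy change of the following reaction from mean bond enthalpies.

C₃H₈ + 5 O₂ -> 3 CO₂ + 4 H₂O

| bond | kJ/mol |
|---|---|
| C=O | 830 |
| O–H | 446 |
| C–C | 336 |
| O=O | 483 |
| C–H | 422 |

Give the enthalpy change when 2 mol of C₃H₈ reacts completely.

ΔH = −4170 kJ

Bonds broken (reactants):
  C–C: 2 × 336 = 672
  C–H: 8 × 422 = 3376
  O=O: 5 × 483 = 2415
  Σ(broken) = 6463 kJ
Bonds formed (products):
  C=O: 6 × 830 = 4980
  O–H: 8 × 446 = 3568
  Σ(formed) = 8548 kJ
ΔH = Σ(broken) − Σ(formed) = 6463 − 8548 = −2085 kJ
For 2× the reaction as written: 2 × (−2085) = −4170 kJ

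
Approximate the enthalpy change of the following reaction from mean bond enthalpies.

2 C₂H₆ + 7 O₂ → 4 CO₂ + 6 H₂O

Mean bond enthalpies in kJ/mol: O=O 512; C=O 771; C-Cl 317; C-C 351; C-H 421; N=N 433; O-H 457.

Bonds broken (reactants):
  C-C: 2 × 351 = 702
  C-H: 12 × 421 = 5052
  O=O: 7 × 512 = 3584
  Σ(broken) = 9338 kJ
Bonds formed (products):
  C=O: 8 × 771 = 6168
  O-H: 12 × 457 = 5484
  Σ(formed) = 11652 kJ
ΔH = Σ(broken) − Σ(formed) = 9338 − 11652 = −2314 kJ

ΔH ≈ −2314 kJ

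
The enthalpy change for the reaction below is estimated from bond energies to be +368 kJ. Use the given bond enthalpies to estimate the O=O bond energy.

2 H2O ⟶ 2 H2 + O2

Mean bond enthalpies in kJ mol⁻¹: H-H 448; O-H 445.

D(O=O) ≈ 516 kJ/mol

Let D be the O=O bond energy.
Σ(broken) = 4×445 = 1780
Σ(formed) = 2×448 + 1×D = 896 + D
ΔH = Σ(broken) − Σ(formed) = (1780) − (896 + D) = +884 − D
Setting this equal to +368 kJ gives D = 516 kJ/mol.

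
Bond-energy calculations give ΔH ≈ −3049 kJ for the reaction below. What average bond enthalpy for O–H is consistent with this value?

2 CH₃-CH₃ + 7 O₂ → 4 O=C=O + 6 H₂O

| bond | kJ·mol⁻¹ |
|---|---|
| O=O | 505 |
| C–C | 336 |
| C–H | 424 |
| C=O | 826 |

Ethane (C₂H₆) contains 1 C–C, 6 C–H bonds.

D(O–H) ≈ 478 kJ/mol

Let D be the O–H bond energy.
Σ(broken) = 2×336 + 12×424 + 7×505 = 9295
Σ(formed) = 8×826 + 12×D = 6608 + 12D
ΔH = Σ(broken) − Σ(formed) = (9295) − (6608 + 12D) = +2687 − 12D
Setting this equal to −3049 kJ gives 12D = 5736, so D = 478 kJ/mol.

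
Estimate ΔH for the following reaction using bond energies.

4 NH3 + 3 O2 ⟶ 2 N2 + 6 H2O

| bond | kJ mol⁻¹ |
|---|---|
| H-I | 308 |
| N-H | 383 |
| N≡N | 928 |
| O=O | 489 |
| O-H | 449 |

Bonds broken (reactants):
  N-H: 12 × 383 = 4596
  O=O: 3 × 489 = 1467
  Σ(broken) = 6063 kJ
Bonds formed (products):
  N≡N: 2 × 928 = 1856
  O-H: 12 × 449 = 5388
  Σ(formed) = 7244 kJ
ΔH = Σ(broken) − Σ(formed) = 6063 − 7244 = −1181 kJ

ΔH ≈ −1181 kJ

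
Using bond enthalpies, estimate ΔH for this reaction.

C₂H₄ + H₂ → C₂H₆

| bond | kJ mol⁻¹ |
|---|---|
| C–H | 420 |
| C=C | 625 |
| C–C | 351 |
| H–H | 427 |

ΔH ≈ −139 kJ

Bonds broken (reactants):
  C–H: 4 × 420 = 1680
  C=C: 1 × 625 = 625
  H–H: 1 × 427 = 427
  Σ(broken) = 2732 kJ
Bonds formed (products):
  C–C: 1 × 351 = 351
  C–H: 6 × 420 = 2520
  Σ(formed) = 2871 kJ
ΔH = Σ(broken) − Σ(formed) = 2732 − 2871 = −139 kJ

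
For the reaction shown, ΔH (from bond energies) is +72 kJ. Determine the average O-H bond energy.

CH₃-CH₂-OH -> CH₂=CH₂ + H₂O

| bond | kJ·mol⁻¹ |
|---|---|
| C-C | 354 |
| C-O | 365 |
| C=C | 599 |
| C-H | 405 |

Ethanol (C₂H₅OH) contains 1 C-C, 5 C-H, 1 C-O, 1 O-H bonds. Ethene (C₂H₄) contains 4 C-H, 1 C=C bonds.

D(O-H) ≈ 453 kJ/mol

Let D be the O-H bond energy.
Σ(broken) = 1×354 + 5×405 + 1×365 + 1×D = 2744 + D
Σ(formed) = 4×405 + 1×599 + 2×D = 2219 + 2D
ΔH = Σ(broken) − Σ(formed) = (2744 + D) − (2219 + 2D) = +525 − D
Setting this equal to +72 kJ gives D = 453 kJ/mol.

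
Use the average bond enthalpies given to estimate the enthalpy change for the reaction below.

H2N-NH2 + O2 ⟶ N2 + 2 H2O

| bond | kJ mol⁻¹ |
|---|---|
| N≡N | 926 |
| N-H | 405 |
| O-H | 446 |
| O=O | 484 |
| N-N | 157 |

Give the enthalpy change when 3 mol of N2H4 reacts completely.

Bonds broken (reactants):
  N-H: 4 × 405 = 1620
  N-N: 1 × 157 = 157
  O=O: 1 × 484 = 484
  Σ(broken) = 2261 kJ
Bonds formed (products):
  N≡N: 1 × 926 = 926
  O-H: 4 × 446 = 1784
  Σ(formed) = 2710 kJ
ΔH = Σ(broken) − Σ(formed) = 2261 − 2710 = −449 kJ
For 3× the reaction as written: 3 × (−449) = −1347 kJ

ΔH = −1347 kJ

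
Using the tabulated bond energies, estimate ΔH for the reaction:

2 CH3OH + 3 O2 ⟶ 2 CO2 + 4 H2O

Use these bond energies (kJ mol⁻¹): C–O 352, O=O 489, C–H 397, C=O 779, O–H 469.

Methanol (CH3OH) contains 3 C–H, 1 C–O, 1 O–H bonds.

ΔH ≈ −1377 kJ

Bonds broken (reactants):
  C–H: 6 × 397 = 2382
  C–O: 2 × 352 = 704
  O–H: 2 × 469 = 938
  O=O: 3 × 489 = 1467
  Σ(broken) = 5491 kJ
Bonds formed (products):
  C=O: 4 × 779 = 3116
  O–H: 8 × 469 = 3752
  Σ(formed) = 6868 kJ
ΔH = Σ(broken) − Σ(formed) = 5491 − 6868 = −1377 kJ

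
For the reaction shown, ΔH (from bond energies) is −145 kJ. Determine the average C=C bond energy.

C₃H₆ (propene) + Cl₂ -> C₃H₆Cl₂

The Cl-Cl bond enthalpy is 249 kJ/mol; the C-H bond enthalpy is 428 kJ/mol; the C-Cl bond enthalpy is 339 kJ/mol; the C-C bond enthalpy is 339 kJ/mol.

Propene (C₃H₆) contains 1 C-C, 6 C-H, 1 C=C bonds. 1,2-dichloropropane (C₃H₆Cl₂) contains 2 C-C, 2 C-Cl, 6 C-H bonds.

Let D be the C=C bond energy.
Σ(broken) = 1×339 + 6×428 + 1×D + 1×249 = 3156 + D
Σ(formed) = 2×339 + 2×339 + 6×428 = 3924
ΔH = Σ(broken) − Σ(formed) = (3156 + D) − (3924) = −768 + D
Setting this equal to −145 kJ gives D = 623 kJ/mol.

D(C=C) ≈ 623 kJ/mol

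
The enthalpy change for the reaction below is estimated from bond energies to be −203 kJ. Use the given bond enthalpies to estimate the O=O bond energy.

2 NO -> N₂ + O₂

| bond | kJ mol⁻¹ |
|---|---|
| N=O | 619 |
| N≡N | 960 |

D(O=O) ≈ 481 kJ/mol

Let D be the O=O bond energy.
Σ(broken) = 2×619 = 1238
Σ(formed) = 1×960 + 1×D = 960 + D
ΔH = Σ(broken) − Σ(formed) = (1238) − (960 + D) = +278 − D
Setting this equal to −203 kJ gives D = 481 kJ/mol.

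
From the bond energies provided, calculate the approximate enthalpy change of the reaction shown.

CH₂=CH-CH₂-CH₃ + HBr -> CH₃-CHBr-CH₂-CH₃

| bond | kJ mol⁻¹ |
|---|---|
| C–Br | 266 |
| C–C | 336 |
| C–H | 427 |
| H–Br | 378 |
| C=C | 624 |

ΔH ≈ −27 kJ

Bonds broken (reactants):
  C–C: 2 × 336 = 672
  C–H: 8 × 427 = 3416
  C=C: 1 × 624 = 624
  H–Br: 1 × 378 = 378
  Σ(broken) = 5090 kJ
Bonds formed (products):
  C–Br: 1 × 266 = 266
  C–C: 3 × 336 = 1008
  C–H: 9 × 427 = 3843
  Σ(formed) = 5117 kJ
ΔH = Σ(broken) − Σ(formed) = 5090 − 5117 = −27 kJ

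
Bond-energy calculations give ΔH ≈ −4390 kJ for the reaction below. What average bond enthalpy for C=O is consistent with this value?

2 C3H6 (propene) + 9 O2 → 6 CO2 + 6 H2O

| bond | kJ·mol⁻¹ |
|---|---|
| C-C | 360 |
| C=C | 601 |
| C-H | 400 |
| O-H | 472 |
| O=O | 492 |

D(C=O) ≈ 823 kJ/mol

Let D be the C=O bond energy.
Σ(broken) = 2×360 + 12×400 + 2×601 + 9×492 = 11150
Σ(formed) = 12×D + 12×472 = 5664 + 12D
ΔH = Σ(broken) − Σ(formed) = (11150) − (5664 + 12D) = +5486 − 12D
Setting this equal to −4390 kJ gives 12D = 9876, so D = 823 kJ/mol.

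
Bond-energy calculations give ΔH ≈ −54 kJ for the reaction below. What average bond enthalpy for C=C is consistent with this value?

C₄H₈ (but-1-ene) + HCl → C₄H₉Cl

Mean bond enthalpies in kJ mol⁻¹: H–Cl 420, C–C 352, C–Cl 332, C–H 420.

D(C=C) ≈ 630 kJ/mol

Let D be the C=C bond energy.
Σ(broken) = 2×352 + 8×420 + 1×D + 1×420 = 4484 + D
Σ(formed) = 3×352 + 1×332 + 9×420 = 5168
ΔH = Σ(broken) − Σ(formed) = (4484 + D) − (5168) = −684 + D
Setting this equal to −54 kJ gives D = 630 kJ/mol.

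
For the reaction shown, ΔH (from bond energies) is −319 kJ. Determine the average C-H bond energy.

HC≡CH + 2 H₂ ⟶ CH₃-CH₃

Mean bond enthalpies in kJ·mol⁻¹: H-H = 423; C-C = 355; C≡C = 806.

Let D be the C-H bond energy.
Σ(broken) = 1×806 + 2×D + 2×423 = 1652 + 2D
Σ(formed) = 1×355 + 6×D = 355 + 6D
ΔH = Σ(broken) − Σ(formed) = (1652 + 2D) − (355 + 6D) = +1297 − 4D
Setting this equal to −319 kJ gives 4D = 1616, so D = 404 kJ/mol.

D(C-H) ≈ 404 kJ/mol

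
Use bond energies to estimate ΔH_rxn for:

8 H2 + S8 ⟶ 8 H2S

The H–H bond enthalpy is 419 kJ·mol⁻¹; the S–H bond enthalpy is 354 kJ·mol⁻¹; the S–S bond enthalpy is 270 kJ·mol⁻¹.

ΔH ≈ −152 kJ

Bonds broken (reactants):
  H–H: 8 × 419 = 3352
  S–S: 8 × 270 = 2160
  Σ(broken) = 5512 kJ
Bonds formed (products):
  S–H: 16 × 354 = 5664
  Σ(formed) = 5664 kJ
ΔH = Σ(broken) − Σ(formed) = 5512 − 5664 = −152 kJ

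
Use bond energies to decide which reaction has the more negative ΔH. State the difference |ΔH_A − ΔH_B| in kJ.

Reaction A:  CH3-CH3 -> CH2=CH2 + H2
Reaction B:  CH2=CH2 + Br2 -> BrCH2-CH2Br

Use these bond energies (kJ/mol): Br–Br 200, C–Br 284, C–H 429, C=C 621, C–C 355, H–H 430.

Reaction A:
  Bonds broken (reactants):
    C–C: 1 × 355 = 355
    C–H: 6 × 429 = 2574
    Σ(broken) = 2929 kJ
  Bonds formed (products):
    C–H: 4 × 429 = 1716
    C=C: 1 × 621 = 621
    H–H: 1 × 430 = 430
    Σ(formed) = 2767 kJ
  ΔH_A = 2929 − 2767 = +162 kJ
Reaction B:
  Bonds broken (reactants):
    Br–Br: 1 × 200 = 200
    C–H: 4 × 429 = 1716
    C=C: 1 × 621 = 621
    Σ(broken) = 2537 kJ
  Bonds formed (products):
    C–Br: 2 × 284 = 568
    C–C: 1 × 355 = 355
    C–H: 4 × 429 = 1716
    Σ(formed) = 2639 kJ
  ΔH_B = 2537 − 2639 = −102 kJ
ΔH_A − ΔH_B = +264 kJ, so reaction B has the more negative ΔH; |ΔH_A − ΔH_B| = 264 kJ.

Reaction B, by 264 kJ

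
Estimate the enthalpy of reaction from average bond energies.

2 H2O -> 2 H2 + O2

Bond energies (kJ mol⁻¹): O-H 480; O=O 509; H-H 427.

Bonds broken (reactants):
  O-H: 4 × 480 = 1920
  Σ(broken) = 1920 kJ
Bonds formed (products):
  H-H: 2 × 427 = 854
  O=O: 1 × 509 = 509
  Σ(formed) = 1363 kJ
ΔH = Σ(broken) − Σ(formed) = 1920 − 1363 = +557 kJ

ΔH ≈ +557 kJ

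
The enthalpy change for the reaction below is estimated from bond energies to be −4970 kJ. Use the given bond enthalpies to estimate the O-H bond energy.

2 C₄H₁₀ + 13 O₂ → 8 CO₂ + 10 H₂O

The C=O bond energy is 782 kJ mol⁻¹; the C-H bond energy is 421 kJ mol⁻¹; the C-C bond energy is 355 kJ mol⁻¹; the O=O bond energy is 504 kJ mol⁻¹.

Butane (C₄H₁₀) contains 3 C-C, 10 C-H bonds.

D(O-H) ≈ 478 kJ/mol

Let D be the O-H bond energy.
Σ(broken) = 6×355 + 20×421 + 13×504 = 17102
Σ(formed) = 16×782 + 20×D = 12512 + 20D
ΔH = Σ(broken) − Σ(formed) = (17102) − (12512 + 20D) = +4590 − 20D
Setting this equal to −4970 kJ gives 20D = 9560, so D = 478 kJ/mol.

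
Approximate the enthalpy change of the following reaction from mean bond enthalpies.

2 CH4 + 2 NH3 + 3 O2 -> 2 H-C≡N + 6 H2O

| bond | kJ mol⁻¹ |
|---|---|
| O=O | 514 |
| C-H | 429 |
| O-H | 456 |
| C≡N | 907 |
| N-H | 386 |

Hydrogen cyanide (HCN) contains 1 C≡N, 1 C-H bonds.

Bonds broken (reactants):
  C-H: 8 × 429 = 3432
  N-H: 6 × 386 = 2316
  O=O: 3 × 514 = 1542
  Σ(broken) = 7290 kJ
Bonds formed (products):
  C≡N: 2 × 907 = 1814
  C-H: 2 × 429 = 858
  O-H: 12 × 456 = 5472
  Σ(formed) = 8144 kJ
ΔH = Σ(broken) − Σ(formed) = 7290 − 8144 = −854 kJ

ΔH ≈ −854 kJ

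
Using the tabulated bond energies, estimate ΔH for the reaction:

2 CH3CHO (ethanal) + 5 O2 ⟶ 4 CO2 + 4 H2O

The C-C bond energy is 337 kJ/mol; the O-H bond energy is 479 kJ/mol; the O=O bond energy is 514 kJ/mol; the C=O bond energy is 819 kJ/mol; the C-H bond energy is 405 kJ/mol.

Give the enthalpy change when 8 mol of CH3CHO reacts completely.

Bonds broken (reactants):
  C-C: 2 × 337 = 674
  C-H: 8 × 405 = 3240
  C=O: 2 × 819 = 1638
  O=O: 5 × 514 = 2570
  Σ(broken) = 8122 kJ
Bonds formed (products):
  C=O: 8 × 819 = 6552
  O-H: 8 × 479 = 3832
  Σ(formed) = 10384 kJ
ΔH = Σ(broken) − Σ(formed) = 8122 − 10384 = −2262 kJ
For 4× the reaction as written: 4 × (−2262) = −9048 kJ

ΔH = −9048 kJ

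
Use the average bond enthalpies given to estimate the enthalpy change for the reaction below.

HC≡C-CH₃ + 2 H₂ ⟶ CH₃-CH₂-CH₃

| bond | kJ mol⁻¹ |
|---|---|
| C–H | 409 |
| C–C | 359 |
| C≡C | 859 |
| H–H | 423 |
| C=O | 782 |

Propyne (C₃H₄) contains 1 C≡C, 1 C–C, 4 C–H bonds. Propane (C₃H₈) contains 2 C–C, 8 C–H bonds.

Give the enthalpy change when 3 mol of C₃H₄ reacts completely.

Bonds broken (reactants):
  C≡C: 1 × 859 = 859
  C–C: 1 × 359 = 359
  C–H: 4 × 409 = 1636
  H–H: 2 × 423 = 846
  Σ(broken) = 3700 kJ
Bonds formed (products):
  C–C: 2 × 359 = 718
  C–H: 8 × 409 = 3272
  Σ(formed) = 3990 kJ
ΔH = Σ(broken) − Σ(formed) = 3700 − 3990 = −290 kJ
For 3× the reaction as written: 3 × (−290) = −870 kJ

ΔH = −870 kJ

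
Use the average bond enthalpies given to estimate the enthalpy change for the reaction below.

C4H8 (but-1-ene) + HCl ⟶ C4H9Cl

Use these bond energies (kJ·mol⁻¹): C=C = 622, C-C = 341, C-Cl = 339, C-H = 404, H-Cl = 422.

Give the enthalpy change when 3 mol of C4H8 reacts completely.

ΔH = −120 kJ

Bonds broken (reactants):
  C-C: 2 × 341 = 682
  C-H: 8 × 404 = 3232
  C=C: 1 × 622 = 622
  H-Cl: 1 × 422 = 422
  Σ(broken) = 4958 kJ
Bonds formed (products):
  C-C: 3 × 341 = 1023
  C-Cl: 1 × 339 = 339
  C-H: 9 × 404 = 3636
  Σ(formed) = 4998 kJ
ΔH = Σ(broken) − Σ(formed) = 4958 − 4998 = −40 kJ
For 3× the reaction as written: 3 × (−40) = −120 kJ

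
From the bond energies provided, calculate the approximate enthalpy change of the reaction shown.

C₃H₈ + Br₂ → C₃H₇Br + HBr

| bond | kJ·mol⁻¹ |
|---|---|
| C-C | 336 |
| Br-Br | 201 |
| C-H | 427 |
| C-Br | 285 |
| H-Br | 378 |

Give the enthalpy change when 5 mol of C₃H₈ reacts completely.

Bonds broken (reactants):
  Br-Br: 1 × 201 = 201
  C-C: 2 × 336 = 672
  C-H: 8 × 427 = 3416
  Σ(broken) = 4289 kJ
Bonds formed (products):
  C-Br: 1 × 285 = 285
  C-C: 2 × 336 = 672
  C-H: 7 × 427 = 2989
  H-Br: 1 × 378 = 378
  Σ(formed) = 4324 kJ
ΔH = Σ(broken) − Σ(formed) = 4289 − 4324 = −35 kJ
For 5× the reaction as written: 5 × (−35) = −175 kJ

ΔH = −175 kJ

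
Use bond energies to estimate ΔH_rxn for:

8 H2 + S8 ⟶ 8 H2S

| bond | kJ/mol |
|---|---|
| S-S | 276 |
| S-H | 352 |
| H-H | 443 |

Bonds broken (reactants):
  H-H: 8 × 443 = 3544
  S-S: 8 × 276 = 2208
  Σ(broken) = 5752 kJ
Bonds formed (products):
  S-H: 16 × 352 = 5632
  Σ(formed) = 5632 kJ
ΔH = Σ(broken) − Σ(formed) = 5752 − 5632 = +120 kJ

ΔH ≈ +120 kJ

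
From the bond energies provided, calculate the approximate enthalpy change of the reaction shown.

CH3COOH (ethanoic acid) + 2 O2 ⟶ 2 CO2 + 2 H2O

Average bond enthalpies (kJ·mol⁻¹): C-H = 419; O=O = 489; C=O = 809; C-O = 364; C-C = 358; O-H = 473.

Bonds broken (reactants):
  C-C: 1 × 358 = 358
  C-H: 3 × 419 = 1257
  C-O: 1 × 364 = 364
  C=O: 1 × 809 = 809
  O-H: 1 × 473 = 473
  O=O: 2 × 489 = 978
  Σ(broken) = 4239 kJ
Bonds formed (products):
  C=O: 4 × 809 = 3236
  O-H: 4 × 473 = 1892
  Σ(formed) = 5128 kJ
ΔH = Σ(broken) − Σ(formed) = 4239 − 5128 = −889 kJ

ΔH ≈ −889 kJ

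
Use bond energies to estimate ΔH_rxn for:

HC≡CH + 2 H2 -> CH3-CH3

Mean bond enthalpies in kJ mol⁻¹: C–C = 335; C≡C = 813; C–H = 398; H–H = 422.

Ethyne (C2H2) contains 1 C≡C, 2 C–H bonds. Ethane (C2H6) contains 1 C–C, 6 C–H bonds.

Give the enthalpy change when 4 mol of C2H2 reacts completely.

ΔH = −1080 kJ

Bonds broken (reactants):
  C≡C: 1 × 813 = 813
  C–H: 2 × 398 = 796
  H–H: 2 × 422 = 844
  Σ(broken) = 2453 kJ
Bonds formed (products):
  C–C: 1 × 335 = 335
  C–H: 6 × 398 = 2388
  Σ(formed) = 2723 kJ
ΔH = Σ(broken) − Σ(formed) = 2453 − 2723 = −270 kJ
For 4× the reaction as written: 4 × (−270) = −1080 kJ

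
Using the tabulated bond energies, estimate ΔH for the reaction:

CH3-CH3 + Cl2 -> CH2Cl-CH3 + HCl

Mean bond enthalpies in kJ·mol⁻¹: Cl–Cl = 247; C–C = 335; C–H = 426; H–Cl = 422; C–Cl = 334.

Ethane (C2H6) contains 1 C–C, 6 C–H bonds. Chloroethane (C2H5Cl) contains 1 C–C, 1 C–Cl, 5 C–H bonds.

Bonds broken (reactants):
  C–C: 1 × 335 = 335
  C–H: 6 × 426 = 2556
  Cl–Cl: 1 × 247 = 247
  Σ(broken) = 3138 kJ
Bonds formed (products):
  C–C: 1 × 335 = 335
  C–Cl: 1 × 334 = 334
  C–H: 5 × 426 = 2130
  H–Cl: 1 × 422 = 422
  Σ(formed) = 3221 kJ
ΔH = Σ(broken) − Σ(formed) = 3138 − 3221 = −83 kJ

ΔH ≈ −83 kJ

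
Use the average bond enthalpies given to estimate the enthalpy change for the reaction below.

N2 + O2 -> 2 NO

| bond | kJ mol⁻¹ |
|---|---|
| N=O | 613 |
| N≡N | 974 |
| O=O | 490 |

Bonds broken (reactants):
  N≡N: 1 × 974 = 974
  O=O: 1 × 490 = 490
  Σ(broken) = 1464 kJ
Bonds formed (products):
  N=O: 2 × 613 = 1226
  Σ(formed) = 1226 kJ
ΔH = Σ(broken) − Σ(formed) = 1464 − 1226 = +238 kJ

ΔH ≈ +238 kJ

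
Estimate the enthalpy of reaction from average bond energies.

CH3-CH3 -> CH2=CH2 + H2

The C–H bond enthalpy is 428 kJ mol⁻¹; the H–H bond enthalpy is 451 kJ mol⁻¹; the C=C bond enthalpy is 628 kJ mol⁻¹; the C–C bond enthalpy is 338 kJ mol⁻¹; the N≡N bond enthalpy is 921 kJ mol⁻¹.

ΔH ≈ +115 kJ

Bonds broken (reactants):
  C–C: 1 × 338 = 338
  C–H: 6 × 428 = 2568
  Σ(broken) = 2906 kJ
Bonds formed (products):
  C–H: 4 × 428 = 1712
  C=C: 1 × 628 = 628
  H–H: 1 × 451 = 451
  Σ(formed) = 2791 kJ
ΔH = Σ(broken) − Σ(formed) = 2906 − 2791 = +115 kJ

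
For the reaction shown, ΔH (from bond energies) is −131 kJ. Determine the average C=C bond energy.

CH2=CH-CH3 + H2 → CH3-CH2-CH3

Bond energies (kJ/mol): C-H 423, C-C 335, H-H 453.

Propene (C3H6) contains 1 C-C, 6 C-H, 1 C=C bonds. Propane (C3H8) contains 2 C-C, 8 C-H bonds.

Let D be the C=C bond energy.
Σ(broken) = 1×335 + 6×423 + 1×D + 1×453 = 3326 + D
Σ(formed) = 2×335 + 8×423 = 4054
ΔH = Σ(broken) − Σ(formed) = (3326 + D) − (4054) = −728 + D
Setting this equal to −131 kJ gives D = 597 kJ/mol.

D(C=C) ≈ 597 kJ/mol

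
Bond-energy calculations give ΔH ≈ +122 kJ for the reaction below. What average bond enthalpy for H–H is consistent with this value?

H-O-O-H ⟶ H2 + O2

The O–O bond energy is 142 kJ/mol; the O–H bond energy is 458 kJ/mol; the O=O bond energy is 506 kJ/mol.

Let D be the H–H bond energy.
Σ(broken) = 2×458 + 1×142 = 1058
Σ(formed) = 1×D + 1×506 = 506 + D
ΔH = Σ(broken) − Σ(formed) = (1058) − (506 + D) = +552 − D
Setting this equal to +122 kJ gives D = 430 kJ/mol.

D(H–H) ≈ 430 kJ/mol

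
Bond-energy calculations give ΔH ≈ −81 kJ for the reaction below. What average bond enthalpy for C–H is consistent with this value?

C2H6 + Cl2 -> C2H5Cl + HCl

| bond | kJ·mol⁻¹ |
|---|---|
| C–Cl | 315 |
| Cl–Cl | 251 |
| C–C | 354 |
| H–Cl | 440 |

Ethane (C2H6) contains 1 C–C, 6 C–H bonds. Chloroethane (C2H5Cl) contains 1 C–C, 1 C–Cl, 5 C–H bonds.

D(C–H) ≈ 423 kJ/mol

Let D be the C–H bond energy.
Σ(broken) = 1×354 + 6×D + 1×251 = 605 + 6D
Σ(formed) = 1×354 + 1×315 + 5×D + 1×440 = 1109 + 5D
ΔH = Σ(broken) − Σ(formed) = (605 + 6D) − (1109 + 5D) = −504 + D
Setting this equal to −81 kJ gives D = 423 kJ/mol.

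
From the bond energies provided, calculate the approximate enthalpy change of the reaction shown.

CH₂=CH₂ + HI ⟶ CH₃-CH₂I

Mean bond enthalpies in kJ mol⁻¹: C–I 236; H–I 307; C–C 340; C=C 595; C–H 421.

ΔH ≈ −95 kJ

Bonds broken (reactants):
  C–H: 4 × 421 = 1684
  C=C: 1 × 595 = 595
  H–I: 1 × 307 = 307
  Σ(broken) = 2586 kJ
Bonds formed (products):
  C–C: 1 × 340 = 340
  C–H: 5 × 421 = 2105
  C–I: 1 × 236 = 236
  Σ(formed) = 2681 kJ
ΔH = Σ(broken) − Σ(formed) = 2586 − 2681 = −95 kJ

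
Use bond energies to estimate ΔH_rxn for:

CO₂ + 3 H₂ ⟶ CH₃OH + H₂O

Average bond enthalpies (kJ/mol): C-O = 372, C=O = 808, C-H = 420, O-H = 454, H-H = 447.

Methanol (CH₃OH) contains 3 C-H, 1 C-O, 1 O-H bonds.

Bonds broken (reactants):
  C=O: 2 × 808 = 1616
  H-H: 3 × 447 = 1341
  Σ(broken) = 2957 kJ
Bonds formed (products):
  C-H: 3 × 420 = 1260
  C-O: 1 × 372 = 372
  O-H: 3 × 454 = 1362
  Σ(formed) = 2994 kJ
ΔH = Σ(broken) − Σ(formed) = 2957 − 2994 = −37 kJ

ΔH ≈ −37 kJ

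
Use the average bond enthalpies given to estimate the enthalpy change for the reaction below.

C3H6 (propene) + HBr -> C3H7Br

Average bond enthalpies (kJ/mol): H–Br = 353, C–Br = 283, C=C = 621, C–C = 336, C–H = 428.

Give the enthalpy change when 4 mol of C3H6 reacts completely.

Bonds broken (reactants):
  C–C: 1 × 336 = 336
  C–H: 6 × 428 = 2568
  C=C: 1 × 621 = 621
  H–Br: 1 × 353 = 353
  Σ(broken) = 3878 kJ
Bonds formed (products):
  C–Br: 1 × 283 = 283
  C–C: 2 × 336 = 672
  C–H: 7 × 428 = 2996
  Σ(formed) = 3951 kJ
ΔH = Σ(broken) − Σ(formed) = 3878 − 3951 = −73 kJ
For 4× the reaction as written: 4 × (−73) = −292 kJ

ΔH = −292 kJ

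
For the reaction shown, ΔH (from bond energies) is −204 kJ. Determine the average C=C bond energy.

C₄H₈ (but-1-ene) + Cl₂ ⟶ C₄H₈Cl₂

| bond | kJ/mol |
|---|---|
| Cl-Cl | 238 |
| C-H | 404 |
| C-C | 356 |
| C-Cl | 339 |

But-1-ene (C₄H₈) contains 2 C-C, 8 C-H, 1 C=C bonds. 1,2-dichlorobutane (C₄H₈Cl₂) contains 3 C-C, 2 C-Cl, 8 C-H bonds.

Let D be the C=C bond energy.
Σ(broken) = 2×356 + 8×404 + 1×D + 1×238 = 4182 + D
Σ(formed) = 3×356 + 2×339 + 8×404 = 4978
ΔH = Σ(broken) − Σ(formed) = (4182 + D) − (4978) = −796 + D
Setting this equal to −204 kJ gives D = 592 kJ/mol.

D(C=C) ≈ 592 kJ/mol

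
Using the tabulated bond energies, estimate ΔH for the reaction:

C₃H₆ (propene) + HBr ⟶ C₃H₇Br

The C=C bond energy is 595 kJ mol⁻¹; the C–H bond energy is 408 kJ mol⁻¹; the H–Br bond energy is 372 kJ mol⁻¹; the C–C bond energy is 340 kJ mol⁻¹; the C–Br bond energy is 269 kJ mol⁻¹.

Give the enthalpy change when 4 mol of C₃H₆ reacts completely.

ΔH = −200 kJ

Bonds broken (reactants):
  C–C: 1 × 340 = 340
  C–H: 6 × 408 = 2448
  C=C: 1 × 595 = 595
  H–Br: 1 × 372 = 372
  Σ(broken) = 3755 kJ
Bonds formed (products):
  C–Br: 1 × 269 = 269
  C–C: 2 × 340 = 680
  C–H: 7 × 408 = 2856
  Σ(formed) = 3805 kJ
ΔH = Σ(broken) − Σ(formed) = 3755 − 3805 = −50 kJ
For 4× the reaction as written: 4 × (−50) = −200 kJ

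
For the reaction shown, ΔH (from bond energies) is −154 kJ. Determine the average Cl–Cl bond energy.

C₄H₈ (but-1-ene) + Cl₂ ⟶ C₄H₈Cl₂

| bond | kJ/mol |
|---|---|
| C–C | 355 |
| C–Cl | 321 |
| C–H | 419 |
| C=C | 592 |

Let D be the Cl–Cl bond energy.
Σ(broken) = 2×355 + 8×419 + 1×592 + 1×D = 4654 + D
Σ(formed) = 3×355 + 2×321 + 8×419 = 5059
ΔH = Σ(broken) − Σ(formed) = (4654 + D) − (5059) = −405 + D
Setting this equal to −154 kJ gives D = 251 kJ/mol.

D(Cl–Cl) ≈ 251 kJ/mol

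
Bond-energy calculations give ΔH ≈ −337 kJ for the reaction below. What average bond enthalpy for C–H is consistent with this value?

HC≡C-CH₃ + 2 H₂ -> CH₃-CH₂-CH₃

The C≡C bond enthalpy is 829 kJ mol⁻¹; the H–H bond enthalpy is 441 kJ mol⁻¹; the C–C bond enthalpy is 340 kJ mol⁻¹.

Let D be the C–H bond energy.
Σ(broken) = 1×829 + 1×340 + 4×D + 2×441 = 2051 + 4D
Σ(formed) = 2×340 + 8×D = 680 + 8D
ΔH = Σ(broken) − Σ(formed) = (2051 + 4D) − (680 + 8D) = +1371 − 4D
Setting this equal to −337 kJ gives 4D = 1708, so D = 427 kJ/mol.

D(C–H) ≈ 427 kJ/mol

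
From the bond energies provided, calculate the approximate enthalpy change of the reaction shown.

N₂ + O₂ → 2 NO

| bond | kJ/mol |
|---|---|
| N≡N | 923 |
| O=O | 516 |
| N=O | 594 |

Bonds broken (reactants):
  N≡N: 1 × 923 = 923
  O=O: 1 × 516 = 516
  Σ(broken) = 1439 kJ
Bonds formed (products):
  N=O: 2 × 594 = 1188
  Σ(formed) = 1188 kJ
ΔH = Σ(broken) − Σ(formed) = 1439 − 1188 = +251 kJ

ΔH ≈ +251 kJ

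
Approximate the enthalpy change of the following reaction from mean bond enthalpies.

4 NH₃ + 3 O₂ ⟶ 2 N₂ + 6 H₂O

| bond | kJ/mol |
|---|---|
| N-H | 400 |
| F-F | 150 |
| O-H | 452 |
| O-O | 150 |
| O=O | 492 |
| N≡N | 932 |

Bonds broken (reactants):
  N-H: 12 × 400 = 4800
  O=O: 3 × 492 = 1476
  Σ(broken) = 6276 kJ
Bonds formed (products):
  N≡N: 2 × 932 = 1864
  O-H: 12 × 452 = 5424
  Σ(formed) = 7288 kJ
ΔH = Σ(broken) − Σ(formed) = 6276 − 7288 = −1012 kJ

ΔH ≈ −1012 kJ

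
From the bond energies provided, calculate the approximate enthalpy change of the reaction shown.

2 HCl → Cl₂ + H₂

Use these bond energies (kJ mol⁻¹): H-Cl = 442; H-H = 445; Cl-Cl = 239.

Bonds broken (reactants):
  H-Cl: 2 × 442 = 884
  Σ(broken) = 884 kJ
Bonds formed (products):
  Cl-Cl: 1 × 239 = 239
  H-H: 1 × 445 = 445
  Σ(formed) = 684 kJ
ΔH = Σ(broken) − Σ(formed) = 884 − 684 = +200 kJ

ΔH ≈ +200 kJ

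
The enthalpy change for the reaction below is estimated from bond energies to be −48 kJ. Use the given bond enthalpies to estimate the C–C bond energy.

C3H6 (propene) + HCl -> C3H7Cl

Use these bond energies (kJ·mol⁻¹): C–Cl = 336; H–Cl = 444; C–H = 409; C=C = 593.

D(C–C) ≈ 340 kJ/mol

Let D be the C–C bond energy.
Σ(broken) = 1×D + 6×409 + 1×593 + 1×444 = 3491 + D
Σ(formed) = 2×D + 1×336 + 7×409 = 3199 + 2D
ΔH = Σ(broken) − Σ(formed) = (3491 + D) − (3199 + 2D) = +292 − D
Setting this equal to −48 kJ gives D = 340 kJ/mol.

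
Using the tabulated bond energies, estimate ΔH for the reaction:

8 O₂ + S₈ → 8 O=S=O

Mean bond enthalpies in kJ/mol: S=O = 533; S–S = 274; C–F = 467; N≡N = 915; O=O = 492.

Bonds broken (reactants):
  O=O: 8 × 492 = 3936
  S–S: 8 × 274 = 2192
  Σ(broken) = 6128 kJ
Bonds formed (products):
  S=O: 16 × 533 = 8528
  Σ(formed) = 8528 kJ
ΔH = Σ(broken) − Σ(formed) = 6128 − 8528 = −2400 kJ

ΔH ≈ −2400 kJ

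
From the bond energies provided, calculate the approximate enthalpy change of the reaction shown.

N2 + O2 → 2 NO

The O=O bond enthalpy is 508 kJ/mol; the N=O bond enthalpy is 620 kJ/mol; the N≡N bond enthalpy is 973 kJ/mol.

Bonds broken (reactants):
  N≡N: 1 × 973 = 973
  O=O: 1 × 508 = 508
  Σ(broken) = 1481 kJ
Bonds formed (products):
  N=O: 2 × 620 = 1240
  Σ(formed) = 1240 kJ
ΔH = Σ(broken) − Σ(formed) = 1481 − 1240 = +241 kJ

ΔH ≈ +241 kJ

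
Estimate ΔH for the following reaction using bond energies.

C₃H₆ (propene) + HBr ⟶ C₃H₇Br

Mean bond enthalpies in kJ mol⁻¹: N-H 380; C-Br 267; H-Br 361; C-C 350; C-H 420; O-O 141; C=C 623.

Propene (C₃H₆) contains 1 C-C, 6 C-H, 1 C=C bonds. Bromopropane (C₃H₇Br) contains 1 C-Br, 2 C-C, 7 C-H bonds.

ΔH ≈ −53 kJ

Bonds broken (reactants):
  C-C: 1 × 350 = 350
  C-H: 6 × 420 = 2520
  C=C: 1 × 623 = 623
  H-Br: 1 × 361 = 361
  Σ(broken) = 3854 kJ
Bonds formed (products):
  C-Br: 1 × 267 = 267
  C-C: 2 × 350 = 700
  C-H: 7 × 420 = 2940
  Σ(formed) = 3907 kJ
ΔH = Σ(broken) − Σ(formed) = 3854 − 3907 = −53 kJ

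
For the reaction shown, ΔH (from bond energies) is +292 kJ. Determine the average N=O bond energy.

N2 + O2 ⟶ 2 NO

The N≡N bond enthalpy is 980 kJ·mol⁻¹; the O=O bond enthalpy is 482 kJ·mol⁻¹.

Let D be the N=O bond energy.
Σ(broken) = 1×980 + 1×482 = 1462
Σ(formed) = 2×D = 2D
ΔH = Σ(broken) − Σ(formed) = (1462) − (2D) = +1462 − 2D
Setting this equal to +292 kJ gives 2D = 1170, so D = 585 kJ/mol.

D(N=O) ≈ 585 kJ/mol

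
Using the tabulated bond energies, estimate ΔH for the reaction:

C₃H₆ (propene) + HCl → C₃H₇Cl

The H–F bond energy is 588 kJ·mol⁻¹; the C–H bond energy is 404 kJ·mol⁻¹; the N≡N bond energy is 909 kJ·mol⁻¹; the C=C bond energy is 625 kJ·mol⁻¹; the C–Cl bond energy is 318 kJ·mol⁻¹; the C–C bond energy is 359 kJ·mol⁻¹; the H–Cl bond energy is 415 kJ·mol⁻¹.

Bonds broken (reactants):
  C–C: 1 × 359 = 359
  C–H: 6 × 404 = 2424
  C=C: 1 × 625 = 625
  H–Cl: 1 × 415 = 415
  Σ(broken) = 3823 kJ
Bonds formed (products):
  C–C: 2 × 359 = 718
  C–Cl: 1 × 318 = 318
  C–H: 7 × 404 = 2828
  Σ(formed) = 3864 kJ
ΔH = Σ(broken) − Σ(formed) = 3823 − 3864 = −41 kJ

ΔH ≈ −41 kJ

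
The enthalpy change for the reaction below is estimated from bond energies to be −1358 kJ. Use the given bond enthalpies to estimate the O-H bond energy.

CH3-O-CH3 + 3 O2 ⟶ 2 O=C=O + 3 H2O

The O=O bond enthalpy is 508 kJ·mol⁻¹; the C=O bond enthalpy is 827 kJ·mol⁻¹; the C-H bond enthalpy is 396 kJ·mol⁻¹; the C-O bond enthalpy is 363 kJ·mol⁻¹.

Let D be the O-H bond energy.
Σ(broken) = 6×396 + 2×363 + 3×508 = 4626
Σ(formed) = 4×827 + 6×D = 3308 + 6D
ΔH = Σ(broken) − Σ(formed) = (4626) − (3308 + 6D) = +1318 − 6D
Setting this equal to −1358 kJ gives 6D = 2676, so D = 446 kJ/mol.

D(O-H) ≈ 446 kJ/mol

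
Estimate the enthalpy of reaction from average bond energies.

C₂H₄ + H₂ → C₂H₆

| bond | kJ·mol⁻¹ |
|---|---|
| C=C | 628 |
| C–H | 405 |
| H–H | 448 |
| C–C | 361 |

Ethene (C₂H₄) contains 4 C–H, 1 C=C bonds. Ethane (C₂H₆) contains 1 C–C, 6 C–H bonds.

Bonds broken (reactants):
  C–H: 4 × 405 = 1620
  C=C: 1 × 628 = 628
  H–H: 1 × 448 = 448
  Σ(broken) = 2696 kJ
Bonds formed (products):
  C–C: 1 × 361 = 361
  C–H: 6 × 405 = 2430
  Σ(formed) = 2791 kJ
ΔH = Σ(broken) − Σ(formed) = 2696 − 2791 = −95 kJ

ΔH ≈ −95 kJ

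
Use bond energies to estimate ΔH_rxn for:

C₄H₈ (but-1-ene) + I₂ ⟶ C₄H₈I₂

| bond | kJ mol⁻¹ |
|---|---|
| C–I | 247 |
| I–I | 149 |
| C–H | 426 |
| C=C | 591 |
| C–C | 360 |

Bonds broken (reactants):
  C–C: 2 × 360 = 720
  C–H: 8 × 426 = 3408
  C=C: 1 × 591 = 591
  I–I: 1 × 149 = 149
  Σ(broken) = 4868 kJ
Bonds formed (products):
  C–C: 3 × 360 = 1080
  C–H: 8 × 426 = 3408
  C–I: 2 × 247 = 494
  Σ(formed) = 4982 kJ
ΔH = Σ(broken) − Σ(formed) = 4868 − 4982 = −114 kJ

ΔH ≈ −114 kJ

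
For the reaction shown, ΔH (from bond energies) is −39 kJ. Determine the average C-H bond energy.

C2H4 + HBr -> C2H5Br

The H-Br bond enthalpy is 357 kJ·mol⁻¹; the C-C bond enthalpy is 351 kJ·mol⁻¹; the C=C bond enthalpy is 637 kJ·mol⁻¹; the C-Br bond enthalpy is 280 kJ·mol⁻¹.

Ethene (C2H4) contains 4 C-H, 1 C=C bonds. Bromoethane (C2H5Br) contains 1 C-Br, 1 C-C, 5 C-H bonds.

Let D be the C-H bond energy.
Σ(broken) = 4×D + 1×637 + 1×357 = 994 + 4D
Σ(formed) = 1×280 + 1×351 + 5×D = 631 + 5D
ΔH = Σ(broken) − Σ(formed) = (994 + 4D) − (631 + 5D) = +363 − D
Setting this equal to −39 kJ gives D = 402 kJ/mol.

D(C-H) ≈ 402 kJ/mol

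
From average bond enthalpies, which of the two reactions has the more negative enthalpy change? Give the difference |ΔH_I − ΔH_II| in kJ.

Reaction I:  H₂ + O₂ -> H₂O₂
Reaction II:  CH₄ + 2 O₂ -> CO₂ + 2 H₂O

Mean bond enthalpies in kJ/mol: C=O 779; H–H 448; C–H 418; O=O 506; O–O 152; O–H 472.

Reaction I:
  Bonds broken (reactants):
    H–H: 1 × 448 = 448
    O=O: 1 × 506 = 506
    Σ(broken) = 954 kJ
  Bonds formed (products):
    O–H: 2 × 472 = 944
    O–O: 1 × 152 = 152
    Σ(formed) = 1096 kJ
  ΔH_I = 954 − 1096 = −142 kJ
Reaction II:
  Bonds broken (reactants):
    C–H: 4 × 418 = 1672
    O=O: 2 × 506 = 1012
    Σ(broken) = 2684 kJ
  Bonds formed (products):
    C=O: 2 × 779 = 1558
    O–H: 4 × 472 = 1888
    Σ(formed) = 3446 kJ
  ΔH_II = 2684 − 3446 = −762 kJ
ΔH_I − ΔH_II = +620 kJ, so reaction II has the more negative ΔH; |ΔH_I − ΔH_II| = 620 kJ.

Reaction II, by 620 kJ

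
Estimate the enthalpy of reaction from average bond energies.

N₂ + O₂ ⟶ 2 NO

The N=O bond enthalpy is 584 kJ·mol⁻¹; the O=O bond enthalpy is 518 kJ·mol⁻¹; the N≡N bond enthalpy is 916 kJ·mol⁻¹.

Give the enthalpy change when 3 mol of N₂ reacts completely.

ΔH = +798 kJ

Bonds broken (reactants):
  N≡N: 1 × 916 = 916
  O=O: 1 × 518 = 518
  Σ(broken) = 1434 kJ
Bonds formed (products):
  N=O: 2 × 584 = 1168
  Σ(formed) = 1168 kJ
ΔH = Σ(broken) − Σ(formed) = 1434 − 1168 = +266 kJ
For 3× the reaction as written: 3 × (+266) = +798 kJ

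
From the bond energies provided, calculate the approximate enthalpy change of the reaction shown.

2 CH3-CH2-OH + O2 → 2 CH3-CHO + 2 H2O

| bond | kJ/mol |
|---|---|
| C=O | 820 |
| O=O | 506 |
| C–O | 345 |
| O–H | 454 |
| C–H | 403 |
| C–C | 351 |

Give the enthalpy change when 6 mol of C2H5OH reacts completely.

Bonds broken (reactants):
  C–C: 2 × 351 = 702
  C–H: 10 × 403 = 4030
  C–O: 2 × 345 = 690
  O–H: 2 × 454 = 908
  O=O: 1 × 506 = 506
  Σ(broken) = 6836 kJ
Bonds formed (products):
  C–C: 2 × 351 = 702
  C–H: 8 × 403 = 3224
  C=O: 2 × 820 = 1640
  O–H: 4 × 454 = 1816
  Σ(formed) = 7382 kJ
ΔH = Σ(broken) − Σ(formed) = 6836 − 7382 = −546 kJ
For 3× the reaction as written: 3 × (−546) = −1638 kJ

ΔH = −1638 kJ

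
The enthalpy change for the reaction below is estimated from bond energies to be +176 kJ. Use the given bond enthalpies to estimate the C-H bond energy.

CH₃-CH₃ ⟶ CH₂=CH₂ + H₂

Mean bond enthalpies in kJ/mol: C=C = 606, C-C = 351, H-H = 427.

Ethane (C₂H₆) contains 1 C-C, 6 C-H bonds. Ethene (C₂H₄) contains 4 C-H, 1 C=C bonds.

Let D be the C-H bond energy.
Σ(broken) = 1×351 + 6×D = 351 + 6D
Σ(formed) = 4×D + 1×606 + 1×427 = 1033 + 4D
ΔH = Σ(broken) − Σ(formed) = (351 + 6D) − (1033 + 4D) = −682 + 2D
Setting this equal to +176 kJ gives 2D = 858, so D = 429 kJ/mol.

D(C-H) ≈ 429 kJ/mol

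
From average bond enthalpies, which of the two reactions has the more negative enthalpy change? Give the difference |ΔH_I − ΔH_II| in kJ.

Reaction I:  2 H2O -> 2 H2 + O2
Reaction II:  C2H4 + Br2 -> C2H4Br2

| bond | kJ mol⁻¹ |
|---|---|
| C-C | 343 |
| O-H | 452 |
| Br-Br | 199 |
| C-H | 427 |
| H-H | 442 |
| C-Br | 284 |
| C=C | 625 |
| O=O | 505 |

Reaction II, by 506 kJ

Reaction I:
  Bonds broken (reactants):
    O-H: 4 × 452 = 1808
    Σ(broken) = 1808 kJ
  Bonds formed (products):
    H-H: 2 × 442 = 884
    O=O: 1 × 505 = 505
    Σ(formed) = 1389 kJ
  ΔH_I = 1808 − 1389 = +419 kJ
Reaction II:
  Bonds broken (reactants):
    Br-Br: 1 × 199 = 199
    C-H: 4 × 427 = 1708
    C=C: 1 × 625 = 625
    Σ(broken) = 2532 kJ
  Bonds formed (products):
    C-Br: 2 × 284 = 568
    C-C: 1 × 343 = 343
    C-H: 4 × 427 = 1708
    Σ(formed) = 2619 kJ
  ΔH_II = 2532 − 2619 = −87 kJ
ΔH_I − ΔH_II = +506 kJ, so reaction II has the more negative ΔH; |ΔH_I − ΔH_II| = 506 kJ.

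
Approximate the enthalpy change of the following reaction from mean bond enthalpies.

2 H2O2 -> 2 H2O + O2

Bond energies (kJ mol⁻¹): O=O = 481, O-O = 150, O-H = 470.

Bonds broken (reactants):
  O-H: 4 × 470 = 1880
  O-O: 2 × 150 = 300
  Σ(broken) = 2180 kJ
Bonds formed (products):
  O-H: 4 × 470 = 1880
  O=O: 1 × 481 = 481
  Σ(formed) = 2361 kJ
ΔH = Σ(broken) − Σ(formed) = 2180 − 2361 = −181 kJ

ΔH ≈ −181 kJ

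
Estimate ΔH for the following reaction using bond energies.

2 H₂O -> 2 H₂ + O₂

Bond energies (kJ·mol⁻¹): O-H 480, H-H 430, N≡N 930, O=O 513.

Bonds broken (reactants):
  O-H: 4 × 480 = 1920
  Σ(broken) = 1920 kJ
Bonds formed (products):
  H-H: 2 × 430 = 860
  O=O: 1 × 513 = 513
  Σ(formed) = 1373 kJ
ΔH = Σ(broken) − Σ(formed) = 1920 − 1373 = +547 kJ

ΔH ≈ +547 kJ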